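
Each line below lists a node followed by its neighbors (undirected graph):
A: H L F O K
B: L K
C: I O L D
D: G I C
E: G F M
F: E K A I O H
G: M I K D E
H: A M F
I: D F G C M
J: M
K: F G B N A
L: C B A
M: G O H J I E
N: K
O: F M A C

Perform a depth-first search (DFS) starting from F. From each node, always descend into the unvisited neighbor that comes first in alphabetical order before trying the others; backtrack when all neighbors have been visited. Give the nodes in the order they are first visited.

Visit F
F → A
A → H
H → M
M → E
E → G
G → D
D → C
C → I
C → L
L → B
B → K
K → N
C → O
M → J

F A H M E G D C I L B K N O J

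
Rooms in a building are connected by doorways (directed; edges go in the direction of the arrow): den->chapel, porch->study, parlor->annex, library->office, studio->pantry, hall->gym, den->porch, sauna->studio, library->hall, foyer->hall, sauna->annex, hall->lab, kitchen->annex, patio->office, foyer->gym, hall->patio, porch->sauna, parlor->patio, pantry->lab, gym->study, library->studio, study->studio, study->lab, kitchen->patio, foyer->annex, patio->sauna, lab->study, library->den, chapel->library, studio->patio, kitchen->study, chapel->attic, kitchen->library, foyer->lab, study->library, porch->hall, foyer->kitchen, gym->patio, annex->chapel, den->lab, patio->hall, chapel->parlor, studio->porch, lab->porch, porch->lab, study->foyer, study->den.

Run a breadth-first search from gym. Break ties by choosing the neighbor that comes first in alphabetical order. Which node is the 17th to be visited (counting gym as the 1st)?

attic

Visit gym; enqueue patio, study → queue [patio, study]
Visit patio; enqueue hall, office, sauna → queue [study, hall, office, sauna]
Visit study; enqueue den, foyer, lab, library, studio → queue [hall, office, sauna, den, foyer, lab, library, studio]
Visit hall → queue [office, sauna, den, foyer, lab, library, studio]
Visit office → queue [sauna, den, foyer, lab, library, studio]
Visit sauna; enqueue annex → queue [den, foyer, lab, library, studio, annex]
Visit den; enqueue chapel, porch → queue [foyer, lab, library, studio, annex, chapel, porch]
Visit foyer; enqueue kitchen → queue [lab, library, studio, annex, chapel, porch, kitchen]
Visit lab → queue [library, studio, annex, chapel, porch, kitchen]
Visit library → queue [studio, annex, chapel, porch, kitchen]
Visit studio; enqueue pantry → queue [annex, chapel, porch, kitchen, pantry]
Visit annex → queue [chapel, porch, kitchen, pantry]
Visit chapel; enqueue attic, parlor → queue [porch, kitchen, pantry, attic, parlor]
Visit porch → queue [kitchen, pantry, attic, parlor]
Visit kitchen → queue [pantry, attic, parlor]
Visit pantry → queue [attic, parlor]
Visit attic → queue [parlor]
Visit parlor → queue []

Visit order: gym, patio, study, hall, office, sauna, den, foyer, lab, library, studio, annex, chapel, porch, kitchen, pantry, attic, parlor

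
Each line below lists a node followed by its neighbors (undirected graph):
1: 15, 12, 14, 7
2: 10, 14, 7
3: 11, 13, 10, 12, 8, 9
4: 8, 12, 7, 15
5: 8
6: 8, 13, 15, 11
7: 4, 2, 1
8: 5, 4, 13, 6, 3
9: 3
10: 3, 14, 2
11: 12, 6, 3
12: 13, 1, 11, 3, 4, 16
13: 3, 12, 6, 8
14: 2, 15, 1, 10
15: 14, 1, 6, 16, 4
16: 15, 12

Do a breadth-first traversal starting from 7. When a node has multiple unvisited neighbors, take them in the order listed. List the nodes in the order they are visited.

7, 4, 2, 1, 8, 12, 15, 10, 14, 5, 13, 6, 3, 11, 16, 9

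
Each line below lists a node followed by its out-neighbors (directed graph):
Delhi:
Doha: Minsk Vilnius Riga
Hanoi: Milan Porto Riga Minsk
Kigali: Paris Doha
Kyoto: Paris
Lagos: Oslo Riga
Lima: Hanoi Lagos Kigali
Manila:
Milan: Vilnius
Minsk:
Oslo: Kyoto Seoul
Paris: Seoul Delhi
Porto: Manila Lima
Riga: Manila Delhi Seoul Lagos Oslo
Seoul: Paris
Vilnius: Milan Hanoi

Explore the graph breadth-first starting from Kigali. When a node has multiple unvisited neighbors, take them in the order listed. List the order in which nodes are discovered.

Visit Kigali; enqueue Paris, Doha → queue [Paris, Doha]
Visit Paris; enqueue Seoul, Delhi → queue [Doha, Seoul, Delhi]
Visit Doha; enqueue Minsk, Vilnius, Riga → queue [Seoul, Delhi, Minsk, Vilnius, Riga]
Visit Seoul → queue [Delhi, Minsk, Vilnius, Riga]
Visit Delhi → queue [Minsk, Vilnius, Riga]
Visit Minsk → queue [Vilnius, Riga]
Visit Vilnius; enqueue Milan, Hanoi → queue [Riga, Milan, Hanoi]
Visit Riga; enqueue Manila, Lagos, Oslo → queue [Milan, Hanoi, Manila, Lagos, Oslo]
Visit Milan → queue [Hanoi, Manila, Lagos, Oslo]
Visit Hanoi; enqueue Porto → queue [Manila, Lagos, Oslo, Porto]
Visit Manila → queue [Lagos, Oslo, Porto]
Visit Lagos → queue [Oslo, Porto]
Visit Oslo; enqueue Kyoto → queue [Porto, Kyoto]
Visit Porto; enqueue Lima → queue [Kyoto, Lima]
Visit Kyoto → queue [Lima]
Visit Lima → queue []

Kigali, Paris, Doha, Seoul, Delhi, Minsk, Vilnius, Riga, Milan, Hanoi, Manila, Lagos, Oslo, Porto, Kyoto, Lima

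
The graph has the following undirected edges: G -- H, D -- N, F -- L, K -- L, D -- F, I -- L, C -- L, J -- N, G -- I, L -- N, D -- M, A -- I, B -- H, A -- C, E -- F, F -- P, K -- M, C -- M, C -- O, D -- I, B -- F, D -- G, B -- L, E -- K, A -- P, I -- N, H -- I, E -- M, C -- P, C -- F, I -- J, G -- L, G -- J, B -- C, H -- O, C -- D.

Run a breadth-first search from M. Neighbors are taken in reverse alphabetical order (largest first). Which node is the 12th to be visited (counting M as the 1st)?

O

Visit M; enqueue K, E, D, C → queue [K, E, D, C]
Visit K; enqueue L → queue [E, D, C, L]
Visit E; enqueue F → queue [D, C, L, F]
Visit D; enqueue N, I, G → queue [C, L, F, N, I, G]
Visit C; enqueue P, O, B, A → queue [L, F, N, I, G, P, O, B, A]
Visit L → queue [F, N, I, G, P, O, B, A]
Visit F → queue [N, I, G, P, O, B, A]
Visit N; enqueue J → queue [I, G, P, O, B, A, J]
Visit I; enqueue H → queue [G, P, O, B, A, J, H]
Visit G → queue [P, O, B, A, J, H]
Visit P → queue [O, B, A, J, H]
Visit O → queue [B, A, J, H]
Visit B → queue [A, J, H]
Visit A → queue [J, H]
Visit J → queue [H]
Visit H → queue []

Visit order: M, K, E, D, C, L, F, N, I, G, P, O, B, A, J, H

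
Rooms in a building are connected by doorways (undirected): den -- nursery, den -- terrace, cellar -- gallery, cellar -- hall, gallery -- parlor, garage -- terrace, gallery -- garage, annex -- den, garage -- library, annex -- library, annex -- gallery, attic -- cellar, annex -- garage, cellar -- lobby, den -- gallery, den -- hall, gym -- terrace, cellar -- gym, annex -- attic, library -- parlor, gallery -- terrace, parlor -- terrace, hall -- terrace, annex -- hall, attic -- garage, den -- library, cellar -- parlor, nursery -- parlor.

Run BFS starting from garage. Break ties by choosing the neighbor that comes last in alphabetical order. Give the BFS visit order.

garage → terrace → library → gallery → attic → annex → parlor → hall → gym → den → cellar → nursery → lobby

Visit garage; enqueue terrace, library, gallery, attic, annex → queue [terrace, library, gallery, attic, annex]
Visit terrace; enqueue parlor, hall, gym, den → queue [library, gallery, attic, annex, parlor, hall, gym, den]
Visit library → queue [gallery, attic, annex, parlor, hall, gym, den]
Visit gallery; enqueue cellar → queue [attic, annex, parlor, hall, gym, den, cellar]
Visit attic → queue [annex, parlor, hall, gym, den, cellar]
Visit annex → queue [parlor, hall, gym, den, cellar]
Visit parlor; enqueue nursery → queue [hall, gym, den, cellar, nursery]
Visit hall → queue [gym, den, cellar, nursery]
Visit gym → queue [den, cellar, nursery]
Visit den → queue [cellar, nursery]
Visit cellar; enqueue lobby → queue [nursery, lobby]
Visit nursery → queue [lobby]
Visit lobby → queue []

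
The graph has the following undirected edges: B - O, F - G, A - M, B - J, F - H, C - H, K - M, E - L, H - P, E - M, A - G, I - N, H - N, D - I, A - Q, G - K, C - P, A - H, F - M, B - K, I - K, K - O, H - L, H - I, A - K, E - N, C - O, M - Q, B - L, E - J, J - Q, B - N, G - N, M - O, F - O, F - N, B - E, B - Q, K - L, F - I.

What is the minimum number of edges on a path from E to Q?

2

Level 0: E
Level 1: B, J, L, M, N
Level 2: A, F, G, H, I, K, O, Q
Level 3: C, D, P
Q first appears at level 2.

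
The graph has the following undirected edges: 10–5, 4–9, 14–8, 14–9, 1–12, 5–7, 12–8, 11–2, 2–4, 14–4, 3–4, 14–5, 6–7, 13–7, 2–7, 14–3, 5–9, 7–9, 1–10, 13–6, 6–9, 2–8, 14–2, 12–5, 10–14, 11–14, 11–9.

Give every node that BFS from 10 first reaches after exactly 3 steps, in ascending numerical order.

6, 13

Level 0: 10
Level 1: 1, 5, 14
Level 2: 2, 3, 4, 7, 8, 9, 11, 12
Level 3: 6, 13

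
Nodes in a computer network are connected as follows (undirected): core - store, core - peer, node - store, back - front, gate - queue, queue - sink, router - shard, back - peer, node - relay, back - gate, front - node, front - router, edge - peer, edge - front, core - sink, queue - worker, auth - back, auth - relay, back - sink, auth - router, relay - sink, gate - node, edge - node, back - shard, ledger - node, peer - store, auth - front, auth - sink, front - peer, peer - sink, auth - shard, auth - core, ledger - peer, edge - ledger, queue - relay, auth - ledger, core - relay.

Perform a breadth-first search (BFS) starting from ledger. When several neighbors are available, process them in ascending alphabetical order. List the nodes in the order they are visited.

Visit ledger; enqueue auth, edge, node, peer → queue [auth, edge, node, peer]
Visit auth; enqueue back, core, front, relay, router, shard, sink → queue [edge, node, peer, back, core, front, relay, router, shard, sink]
Visit edge → queue [node, peer, back, core, front, relay, router, shard, sink]
Visit node; enqueue gate, store → queue [peer, back, core, front, relay, router, shard, sink, gate, store]
Visit peer → queue [back, core, front, relay, router, shard, sink, gate, store]
Visit back → queue [core, front, relay, router, shard, sink, gate, store]
Visit core → queue [front, relay, router, shard, sink, gate, store]
Visit front → queue [relay, router, shard, sink, gate, store]
Visit relay; enqueue queue → queue [router, shard, sink, gate, store, queue]
Visit router → queue [shard, sink, gate, store, queue]
Visit shard → queue [sink, gate, store, queue]
Visit sink → queue [gate, store, queue]
Visit gate → queue [store, queue]
Visit store → queue [queue]
Visit queue; enqueue worker → queue [worker]
Visit worker → queue []

ledger auth edge node peer back core front relay router shard sink gate store queue worker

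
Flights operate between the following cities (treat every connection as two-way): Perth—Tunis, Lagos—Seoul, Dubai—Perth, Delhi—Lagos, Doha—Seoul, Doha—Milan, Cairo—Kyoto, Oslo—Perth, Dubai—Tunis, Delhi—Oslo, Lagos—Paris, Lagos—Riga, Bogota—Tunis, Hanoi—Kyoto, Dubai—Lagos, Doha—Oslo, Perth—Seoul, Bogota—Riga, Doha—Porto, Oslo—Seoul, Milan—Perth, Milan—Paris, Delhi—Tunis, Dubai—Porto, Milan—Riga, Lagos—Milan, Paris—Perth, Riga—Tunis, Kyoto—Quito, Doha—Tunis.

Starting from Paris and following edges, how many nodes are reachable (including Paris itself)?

13

BFS from Paris visits: Paris, Lagos, Milan, Perth, Delhi, Dubai, Riga, Seoul, Doha, Oslo, Tunis, Porto, Bogota
Reachable nodes: 13 of 17 total.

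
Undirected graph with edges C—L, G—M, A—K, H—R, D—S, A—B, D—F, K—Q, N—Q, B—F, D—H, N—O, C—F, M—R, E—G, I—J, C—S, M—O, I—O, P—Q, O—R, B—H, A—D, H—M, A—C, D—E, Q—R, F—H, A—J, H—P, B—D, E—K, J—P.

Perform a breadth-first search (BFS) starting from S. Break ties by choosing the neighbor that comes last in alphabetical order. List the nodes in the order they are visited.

S, D, C, H, F, E, B, A, L, R, P, M, K, G, J, Q, O, I, N

Visit S; enqueue D, C → queue [D, C]
Visit D; enqueue H, F, E, B, A → queue [C, H, F, E, B, A]
Visit C; enqueue L → queue [H, F, E, B, A, L]
Visit H; enqueue R, P, M → queue [F, E, B, A, L, R, P, M]
Visit F → queue [E, B, A, L, R, P, M]
Visit E; enqueue K, G → queue [B, A, L, R, P, M, K, G]
Visit B → queue [A, L, R, P, M, K, G]
Visit A; enqueue J → queue [L, R, P, M, K, G, J]
Visit L → queue [R, P, M, K, G, J]
Visit R; enqueue Q, O → queue [P, M, K, G, J, Q, O]
Visit P → queue [M, K, G, J, Q, O]
Visit M → queue [K, G, J, Q, O]
Visit K → queue [G, J, Q, O]
Visit G → queue [J, Q, O]
Visit J; enqueue I → queue [Q, O, I]
Visit Q; enqueue N → queue [O, I, N]
Visit O → queue [I, N]
Visit I → queue [N]
Visit N → queue []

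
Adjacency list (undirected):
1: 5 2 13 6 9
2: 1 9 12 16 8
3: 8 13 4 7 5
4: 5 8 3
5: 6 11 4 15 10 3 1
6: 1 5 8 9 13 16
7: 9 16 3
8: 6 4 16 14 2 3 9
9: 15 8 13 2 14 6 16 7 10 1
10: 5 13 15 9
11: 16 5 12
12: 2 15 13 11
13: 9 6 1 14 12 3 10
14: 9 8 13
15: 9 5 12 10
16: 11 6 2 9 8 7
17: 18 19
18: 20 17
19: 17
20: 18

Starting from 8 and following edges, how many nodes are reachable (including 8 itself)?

16

BFS from 8 visits: 8, 2, 3, 4, 6, 9, 14, 16, 1, 12, 5, 7, 13, 10, 15, 11
Reachable nodes: 16 of 20 total.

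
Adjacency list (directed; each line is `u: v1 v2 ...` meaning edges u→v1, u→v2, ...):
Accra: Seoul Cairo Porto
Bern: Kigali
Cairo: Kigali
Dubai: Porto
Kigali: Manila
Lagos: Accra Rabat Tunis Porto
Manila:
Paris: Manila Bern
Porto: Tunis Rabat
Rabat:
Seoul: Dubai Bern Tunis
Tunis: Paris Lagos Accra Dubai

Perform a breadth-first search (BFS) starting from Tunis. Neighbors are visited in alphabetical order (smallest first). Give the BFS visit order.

Visit Tunis; enqueue Accra, Dubai, Lagos, Paris → queue [Accra, Dubai, Lagos, Paris]
Visit Accra; enqueue Cairo, Porto, Seoul → queue [Dubai, Lagos, Paris, Cairo, Porto, Seoul]
Visit Dubai → queue [Lagos, Paris, Cairo, Porto, Seoul]
Visit Lagos; enqueue Rabat → queue [Paris, Cairo, Porto, Seoul, Rabat]
Visit Paris; enqueue Bern, Manila → queue [Cairo, Porto, Seoul, Rabat, Bern, Manila]
Visit Cairo; enqueue Kigali → queue [Porto, Seoul, Rabat, Bern, Manila, Kigali]
Visit Porto → queue [Seoul, Rabat, Bern, Manila, Kigali]
Visit Seoul → queue [Rabat, Bern, Manila, Kigali]
Visit Rabat → queue [Bern, Manila, Kigali]
Visit Bern → queue [Manila, Kigali]
Visit Manila → queue [Kigali]
Visit Kigali → queue []

Tunis -> Accra -> Dubai -> Lagos -> Paris -> Cairo -> Porto -> Seoul -> Rabat -> Bern -> Manila -> Kigali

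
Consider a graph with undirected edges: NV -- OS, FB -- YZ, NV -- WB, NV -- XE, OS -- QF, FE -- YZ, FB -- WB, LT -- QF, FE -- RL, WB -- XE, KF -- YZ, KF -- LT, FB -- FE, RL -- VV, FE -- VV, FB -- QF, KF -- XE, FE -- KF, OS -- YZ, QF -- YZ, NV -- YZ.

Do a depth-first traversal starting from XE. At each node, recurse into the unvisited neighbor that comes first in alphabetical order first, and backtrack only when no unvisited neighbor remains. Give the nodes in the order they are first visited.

XE, KF, FE, FB, QF, LT, OS, NV, WB, YZ, RL, VV

Visit XE
XE → KF
KF → FE
FE → FB
FB → QF
QF → LT
QF → OS
OS → NV
NV → WB
NV → YZ
FE → RL
RL → VV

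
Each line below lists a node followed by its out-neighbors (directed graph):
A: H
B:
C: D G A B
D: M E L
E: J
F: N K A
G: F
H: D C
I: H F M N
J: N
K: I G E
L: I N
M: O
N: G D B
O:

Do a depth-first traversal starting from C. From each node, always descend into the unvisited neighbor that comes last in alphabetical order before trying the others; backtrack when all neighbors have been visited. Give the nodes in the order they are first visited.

C, G, F, N, D, M, O, L, I, H, E, J, B, K, A

Visit C
C → G
G → F
F → N
N → D
D → M
M → O
D → L
L → I
I → H
D → E
E → J
N → B
F → K
F → A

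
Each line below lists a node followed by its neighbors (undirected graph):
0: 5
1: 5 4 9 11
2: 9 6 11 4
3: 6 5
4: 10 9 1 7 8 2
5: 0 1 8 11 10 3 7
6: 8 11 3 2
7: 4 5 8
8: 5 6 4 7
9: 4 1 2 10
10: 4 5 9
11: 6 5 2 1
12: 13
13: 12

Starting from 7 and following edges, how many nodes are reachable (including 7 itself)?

BFS from 7 visits: 7, 4, 5, 8, 10, 9, 1, 2, 0, 11, 3, 6
Reachable nodes: 12 of 14 total.

12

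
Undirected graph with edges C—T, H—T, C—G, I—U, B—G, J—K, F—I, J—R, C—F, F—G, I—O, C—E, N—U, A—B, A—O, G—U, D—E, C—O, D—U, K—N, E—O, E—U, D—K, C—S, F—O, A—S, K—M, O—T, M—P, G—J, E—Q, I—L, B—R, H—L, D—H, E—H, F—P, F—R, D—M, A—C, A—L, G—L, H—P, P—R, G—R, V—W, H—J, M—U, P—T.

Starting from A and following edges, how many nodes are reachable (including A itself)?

BFS from A visits: A, B, C, L, O, S, G, R, E, F, T, H, I, J, U, P, D, Q, K, M, N
Reachable nodes: 21 of 23 total.

21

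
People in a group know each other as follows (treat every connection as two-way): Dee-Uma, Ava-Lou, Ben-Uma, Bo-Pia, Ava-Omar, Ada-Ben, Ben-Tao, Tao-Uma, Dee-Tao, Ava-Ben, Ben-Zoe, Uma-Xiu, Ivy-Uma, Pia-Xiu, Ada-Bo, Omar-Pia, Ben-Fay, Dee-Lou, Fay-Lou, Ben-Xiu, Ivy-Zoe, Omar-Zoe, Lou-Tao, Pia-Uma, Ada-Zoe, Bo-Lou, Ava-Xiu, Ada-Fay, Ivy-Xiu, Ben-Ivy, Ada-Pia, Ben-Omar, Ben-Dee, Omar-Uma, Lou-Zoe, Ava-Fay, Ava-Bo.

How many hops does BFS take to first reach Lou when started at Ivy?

Level 0: Ivy
Level 1: Ben, Uma, Xiu, Zoe
Level 2: Ada, Ava, Dee, Fay, Lou, Omar, Pia, Tao
Level 3: Bo
Lou first appears at level 2.

2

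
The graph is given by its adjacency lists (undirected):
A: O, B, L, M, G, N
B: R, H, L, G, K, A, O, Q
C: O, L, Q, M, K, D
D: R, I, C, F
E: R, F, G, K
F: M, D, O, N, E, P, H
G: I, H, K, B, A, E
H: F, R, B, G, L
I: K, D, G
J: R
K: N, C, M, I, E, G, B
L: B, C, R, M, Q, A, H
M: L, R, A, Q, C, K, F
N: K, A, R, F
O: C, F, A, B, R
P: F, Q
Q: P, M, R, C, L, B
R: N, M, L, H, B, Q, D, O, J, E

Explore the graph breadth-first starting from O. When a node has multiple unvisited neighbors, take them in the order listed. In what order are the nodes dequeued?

Visit O; enqueue C, F, A, B, R → queue [C, F, A, B, R]
Visit C; enqueue L, Q, M, K, D → queue [F, A, B, R, L, Q, M, K, D]
Visit F; enqueue N, E, P, H → queue [A, B, R, L, Q, M, K, D, N, E, P, H]
Visit A; enqueue G → queue [B, R, L, Q, M, K, D, N, E, P, H, G]
Visit B → queue [R, L, Q, M, K, D, N, E, P, H, G]
Visit R; enqueue J → queue [L, Q, M, K, D, N, E, P, H, G, J]
Visit L → queue [Q, M, K, D, N, E, P, H, G, J]
Visit Q → queue [M, K, D, N, E, P, H, G, J]
Visit M → queue [K, D, N, E, P, H, G, J]
Visit K; enqueue I → queue [D, N, E, P, H, G, J, I]
Visit D → queue [N, E, P, H, G, J, I]
Visit N → queue [E, P, H, G, J, I]
Visit E → queue [P, H, G, J, I]
Visit P → queue [H, G, J, I]
Visit H → queue [G, J, I]
Visit G → queue [J, I]
Visit J → queue [I]
Visit I → queue []

O, C, F, A, B, R, L, Q, M, K, D, N, E, P, H, G, J, I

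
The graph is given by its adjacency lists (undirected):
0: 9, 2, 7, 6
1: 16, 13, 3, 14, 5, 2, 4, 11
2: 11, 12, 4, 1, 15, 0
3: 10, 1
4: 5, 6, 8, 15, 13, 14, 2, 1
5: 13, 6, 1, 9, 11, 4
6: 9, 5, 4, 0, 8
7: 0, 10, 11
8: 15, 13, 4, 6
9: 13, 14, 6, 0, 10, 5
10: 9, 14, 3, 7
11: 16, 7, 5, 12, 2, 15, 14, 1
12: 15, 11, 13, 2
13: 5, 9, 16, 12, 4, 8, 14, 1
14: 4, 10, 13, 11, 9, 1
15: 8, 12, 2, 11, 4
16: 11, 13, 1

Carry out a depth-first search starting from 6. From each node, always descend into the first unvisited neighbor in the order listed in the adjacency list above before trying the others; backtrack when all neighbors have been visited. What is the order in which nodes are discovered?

Visit 6
6 → 9
9 → 13
13 → 5
5 → 1
1 → 16
16 → 11
11 → 7
7 → 0
0 → 2
2 → 12
12 → 15
15 → 8
8 → 4
4 → 14
14 → 10
10 → 3

6, 9, 13, 5, 1, 16, 11, 7, 0, 2, 12, 15, 8, 4, 14, 10, 3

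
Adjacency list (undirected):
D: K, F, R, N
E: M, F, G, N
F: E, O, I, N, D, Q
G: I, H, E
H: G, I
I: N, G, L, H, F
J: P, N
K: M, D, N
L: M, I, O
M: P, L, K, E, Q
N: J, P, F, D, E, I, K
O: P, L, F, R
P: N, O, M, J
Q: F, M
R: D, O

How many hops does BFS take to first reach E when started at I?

Level 0: I
Level 1: F, G, H, L, N
Level 2: D, E, J, K, M, O, P, Q
Level 3: R
E first appears at level 2.

2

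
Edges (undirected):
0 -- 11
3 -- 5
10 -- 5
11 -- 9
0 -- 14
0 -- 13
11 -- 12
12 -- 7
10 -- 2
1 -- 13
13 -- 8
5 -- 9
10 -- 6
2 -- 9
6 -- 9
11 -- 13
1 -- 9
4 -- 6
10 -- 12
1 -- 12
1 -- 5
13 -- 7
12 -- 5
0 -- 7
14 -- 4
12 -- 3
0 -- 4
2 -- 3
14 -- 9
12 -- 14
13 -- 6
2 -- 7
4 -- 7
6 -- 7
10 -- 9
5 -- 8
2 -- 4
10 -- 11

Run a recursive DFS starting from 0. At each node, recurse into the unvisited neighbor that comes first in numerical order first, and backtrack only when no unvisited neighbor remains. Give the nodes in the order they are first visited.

Visit 0
0 → 4
4 → 2
2 → 3
3 → 5
5 → 1
1 → 9
9 → 6
6 → 7
7 → 12
12 → 10
10 → 11
11 → 13
13 → 8
12 → 14

0, 4, 2, 3, 5, 1, 9, 6, 7, 12, 10, 11, 13, 8, 14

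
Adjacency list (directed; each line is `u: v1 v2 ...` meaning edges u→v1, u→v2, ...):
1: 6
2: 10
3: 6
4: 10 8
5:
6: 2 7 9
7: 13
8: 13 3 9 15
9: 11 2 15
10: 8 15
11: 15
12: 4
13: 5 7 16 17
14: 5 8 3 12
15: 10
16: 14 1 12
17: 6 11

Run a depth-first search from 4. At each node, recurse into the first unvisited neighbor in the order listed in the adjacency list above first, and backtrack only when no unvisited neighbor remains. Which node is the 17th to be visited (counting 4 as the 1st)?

Visit 4
4 → 10
10 → 8
8 → 13
13 → 5
13 → 7
13 → 16
16 → 14
14 → 3
3 → 6
6 → 2
6 → 9
9 → 11
11 → 15
14 → 12
16 → 1
13 → 17

Visit order: 4, 10, 8, 13, 5, 7, 16, 14, 3, 6, 2, 9, 11, 15, 12, 1, 17

17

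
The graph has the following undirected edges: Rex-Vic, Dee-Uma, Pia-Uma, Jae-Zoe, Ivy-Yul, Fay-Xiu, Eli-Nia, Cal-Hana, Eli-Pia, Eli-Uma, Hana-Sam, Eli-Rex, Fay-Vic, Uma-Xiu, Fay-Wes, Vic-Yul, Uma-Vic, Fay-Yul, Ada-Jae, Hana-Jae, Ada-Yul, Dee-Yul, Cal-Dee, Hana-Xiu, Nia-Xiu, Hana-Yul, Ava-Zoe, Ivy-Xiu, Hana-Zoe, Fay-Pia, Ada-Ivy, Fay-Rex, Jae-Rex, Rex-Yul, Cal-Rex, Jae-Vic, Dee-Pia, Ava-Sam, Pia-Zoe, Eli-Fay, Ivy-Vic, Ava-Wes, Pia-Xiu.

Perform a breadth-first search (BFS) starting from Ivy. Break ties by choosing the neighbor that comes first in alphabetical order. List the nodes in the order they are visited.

Ivy, Ada, Vic, Xiu, Yul, Jae, Fay, Rex, Uma, Hana, Nia, Pia, Dee, Zoe, Eli, Wes, Cal, Sam, Ava

Visit Ivy; enqueue Ada, Vic, Xiu, Yul → queue [Ada, Vic, Xiu, Yul]
Visit Ada; enqueue Jae → queue [Vic, Xiu, Yul, Jae]
Visit Vic; enqueue Fay, Rex, Uma → queue [Xiu, Yul, Jae, Fay, Rex, Uma]
Visit Xiu; enqueue Hana, Nia, Pia → queue [Yul, Jae, Fay, Rex, Uma, Hana, Nia, Pia]
Visit Yul; enqueue Dee → queue [Jae, Fay, Rex, Uma, Hana, Nia, Pia, Dee]
Visit Jae; enqueue Zoe → queue [Fay, Rex, Uma, Hana, Nia, Pia, Dee, Zoe]
Visit Fay; enqueue Eli, Wes → queue [Rex, Uma, Hana, Nia, Pia, Dee, Zoe, Eli, Wes]
Visit Rex; enqueue Cal → queue [Uma, Hana, Nia, Pia, Dee, Zoe, Eli, Wes, Cal]
Visit Uma → queue [Hana, Nia, Pia, Dee, Zoe, Eli, Wes, Cal]
Visit Hana; enqueue Sam → queue [Nia, Pia, Dee, Zoe, Eli, Wes, Cal, Sam]
Visit Nia → queue [Pia, Dee, Zoe, Eli, Wes, Cal, Sam]
Visit Pia → queue [Dee, Zoe, Eli, Wes, Cal, Sam]
Visit Dee → queue [Zoe, Eli, Wes, Cal, Sam]
Visit Zoe; enqueue Ava → queue [Eli, Wes, Cal, Sam, Ava]
Visit Eli → queue [Wes, Cal, Sam, Ava]
Visit Wes → queue [Cal, Sam, Ava]
Visit Cal → queue [Sam, Ava]
Visit Sam → queue [Ava]
Visit Ava → queue []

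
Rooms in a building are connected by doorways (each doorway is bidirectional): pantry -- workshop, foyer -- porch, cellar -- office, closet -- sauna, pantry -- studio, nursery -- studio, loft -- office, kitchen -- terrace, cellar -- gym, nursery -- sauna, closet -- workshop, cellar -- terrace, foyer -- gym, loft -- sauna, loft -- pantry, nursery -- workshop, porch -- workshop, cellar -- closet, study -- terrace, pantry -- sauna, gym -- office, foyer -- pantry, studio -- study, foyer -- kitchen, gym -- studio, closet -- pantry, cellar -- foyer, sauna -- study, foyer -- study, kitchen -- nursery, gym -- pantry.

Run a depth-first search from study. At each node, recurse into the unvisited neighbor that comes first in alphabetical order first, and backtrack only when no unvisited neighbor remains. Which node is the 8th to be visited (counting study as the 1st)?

Visit study
study → foyer
foyer → cellar
cellar → closet
closet → pantry
pantry → gym
gym → office
office → loft
loft → sauna
sauna → nursery
nursery → kitchen
kitchen → terrace
nursery → studio
nursery → workshop
workshop → porch

Visit order: study, foyer, cellar, closet, pantry, gym, office, loft, sauna, nursery, kitchen, terrace, studio, workshop, porch

loft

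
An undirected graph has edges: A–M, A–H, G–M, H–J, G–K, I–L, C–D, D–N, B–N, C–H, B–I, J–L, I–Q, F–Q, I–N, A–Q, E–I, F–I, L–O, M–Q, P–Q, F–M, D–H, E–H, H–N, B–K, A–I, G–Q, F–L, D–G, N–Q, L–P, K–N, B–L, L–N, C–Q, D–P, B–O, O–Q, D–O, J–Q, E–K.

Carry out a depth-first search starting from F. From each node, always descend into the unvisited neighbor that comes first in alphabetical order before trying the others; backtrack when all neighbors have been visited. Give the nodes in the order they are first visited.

Visit F
F → I
I → A
A → H
H → C
C → D
D → G
G → K
K → B
B → L
L → J
J → Q
Q → M
Q → N
Q → O
Q → P
K → E

F I A H C D G K B L J Q M N O P E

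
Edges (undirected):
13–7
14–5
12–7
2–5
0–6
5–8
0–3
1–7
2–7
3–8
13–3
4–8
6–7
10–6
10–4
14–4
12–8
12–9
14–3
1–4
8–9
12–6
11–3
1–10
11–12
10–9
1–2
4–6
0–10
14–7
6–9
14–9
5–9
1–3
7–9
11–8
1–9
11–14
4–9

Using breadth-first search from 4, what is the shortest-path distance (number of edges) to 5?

2

Level 0: 4
Level 1: 1, 6, 8, 9, 10, 14
Level 2: 0, 2, 3, 5, 7, 11, 12
Level 3: 13
5 first appears at level 2.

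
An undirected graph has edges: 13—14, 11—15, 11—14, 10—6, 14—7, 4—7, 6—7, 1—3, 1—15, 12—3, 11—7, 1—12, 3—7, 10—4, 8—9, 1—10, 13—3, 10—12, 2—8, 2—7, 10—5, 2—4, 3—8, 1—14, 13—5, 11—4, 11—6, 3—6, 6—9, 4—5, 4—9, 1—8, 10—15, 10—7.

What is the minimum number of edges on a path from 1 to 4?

Level 0: 1
Level 1: 3, 8, 10, 12, 14, 15
Level 2: 2, 4, 5, 6, 7, 9, 11, 13
4 first appears at level 2.

2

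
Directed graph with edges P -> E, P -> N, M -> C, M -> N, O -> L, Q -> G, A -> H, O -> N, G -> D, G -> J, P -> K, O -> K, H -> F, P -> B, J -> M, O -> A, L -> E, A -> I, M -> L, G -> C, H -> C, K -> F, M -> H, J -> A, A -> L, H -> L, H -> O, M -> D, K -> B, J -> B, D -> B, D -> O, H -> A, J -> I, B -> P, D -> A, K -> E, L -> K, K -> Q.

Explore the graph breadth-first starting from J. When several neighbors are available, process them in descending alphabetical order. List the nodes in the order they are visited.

Visit J; enqueue M, I, B, A → queue [M, I, B, A]
Visit M; enqueue N, L, H, D, C → queue [I, B, A, N, L, H, D, C]
Visit I → queue [B, A, N, L, H, D, C]
Visit B; enqueue P → queue [A, N, L, H, D, C, P]
Visit A → queue [N, L, H, D, C, P]
Visit N → queue [L, H, D, C, P]
Visit L; enqueue K, E → queue [H, D, C, P, K, E]
Visit H; enqueue O, F → queue [D, C, P, K, E, O, F]
Visit D → queue [C, P, K, E, O, F]
Visit C → queue [P, K, E, O, F]
Visit P → queue [K, E, O, F]
Visit K; enqueue Q → queue [E, O, F, Q]
Visit E → queue [O, F, Q]
Visit O → queue [F, Q]
Visit F → queue [Q]
Visit Q; enqueue G → queue [G]
Visit G → queue []

J -> M -> I -> B -> A -> N -> L -> H -> D -> C -> P -> K -> E -> O -> F -> Q -> G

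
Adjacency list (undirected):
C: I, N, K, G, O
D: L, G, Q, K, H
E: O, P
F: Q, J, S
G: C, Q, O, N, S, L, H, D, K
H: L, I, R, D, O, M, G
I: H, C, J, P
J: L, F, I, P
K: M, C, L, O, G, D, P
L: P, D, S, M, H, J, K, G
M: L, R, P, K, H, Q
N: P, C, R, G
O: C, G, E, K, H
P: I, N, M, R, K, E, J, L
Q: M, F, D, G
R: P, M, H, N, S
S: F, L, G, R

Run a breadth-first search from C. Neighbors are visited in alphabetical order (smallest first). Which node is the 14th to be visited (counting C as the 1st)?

M

Visit C; enqueue G, I, K, N, O → queue [G, I, K, N, O]
Visit G; enqueue D, H, L, Q, S → queue [I, K, N, O, D, H, L, Q, S]
Visit I; enqueue J, P → queue [K, N, O, D, H, L, Q, S, J, P]
Visit K; enqueue M → queue [N, O, D, H, L, Q, S, J, P, M]
Visit N; enqueue R → queue [O, D, H, L, Q, S, J, P, M, R]
Visit O; enqueue E → queue [D, H, L, Q, S, J, P, M, R, E]
Visit D → queue [H, L, Q, S, J, P, M, R, E]
Visit H → queue [L, Q, S, J, P, M, R, E]
Visit L → queue [Q, S, J, P, M, R, E]
Visit Q; enqueue F → queue [S, J, P, M, R, E, F]
Visit S → queue [J, P, M, R, E, F]
Visit J → queue [P, M, R, E, F]
Visit P → queue [M, R, E, F]
Visit M → queue [R, E, F]
Visit R → queue [E, F]
Visit E → queue [F]
Visit F → queue []

Visit order: C, G, I, K, N, O, D, H, L, Q, S, J, P, M, R, E, F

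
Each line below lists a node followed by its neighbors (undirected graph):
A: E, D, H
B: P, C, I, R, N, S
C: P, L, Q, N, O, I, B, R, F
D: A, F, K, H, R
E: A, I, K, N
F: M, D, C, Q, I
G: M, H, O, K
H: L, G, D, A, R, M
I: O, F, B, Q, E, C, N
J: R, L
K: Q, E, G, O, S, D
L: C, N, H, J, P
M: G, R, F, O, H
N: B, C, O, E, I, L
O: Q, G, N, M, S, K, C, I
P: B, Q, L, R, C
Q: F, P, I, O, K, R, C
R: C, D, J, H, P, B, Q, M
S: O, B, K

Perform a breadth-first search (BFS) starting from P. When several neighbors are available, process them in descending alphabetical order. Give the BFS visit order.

Visit P; enqueue R, Q, L, C, B → queue [R, Q, L, C, B]
Visit R; enqueue M, J, H, D → queue [Q, L, C, B, M, J, H, D]
Visit Q; enqueue O, K, I, F → queue [L, C, B, M, J, H, D, O, K, I, F]
Visit L; enqueue N → queue [C, B, M, J, H, D, O, K, I, F, N]
Visit C → queue [B, M, J, H, D, O, K, I, F, N]
Visit B; enqueue S → queue [M, J, H, D, O, K, I, F, N, S]
Visit M; enqueue G → queue [J, H, D, O, K, I, F, N, S, G]
Visit J → queue [H, D, O, K, I, F, N, S, G]
Visit H; enqueue A → queue [D, O, K, I, F, N, S, G, A]
Visit D → queue [O, K, I, F, N, S, G, A]
Visit O → queue [K, I, F, N, S, G, A]
Visit K; enqueue E → queue [I, F, N, S, G, A, E]
Visit I → queue [F, N, S, G, A, E]
Visit F → queue [N, S, G, A, E]
Visit N → queue [S, G, A, E]
Visit S → queue [G, A, E]
Visit G → queue [A, E]
Visit A → queue [E]
Visit E → queue []

P → R → Q → L → C → B → M → J → H → D → O → K → I → F → N → S → G → A → E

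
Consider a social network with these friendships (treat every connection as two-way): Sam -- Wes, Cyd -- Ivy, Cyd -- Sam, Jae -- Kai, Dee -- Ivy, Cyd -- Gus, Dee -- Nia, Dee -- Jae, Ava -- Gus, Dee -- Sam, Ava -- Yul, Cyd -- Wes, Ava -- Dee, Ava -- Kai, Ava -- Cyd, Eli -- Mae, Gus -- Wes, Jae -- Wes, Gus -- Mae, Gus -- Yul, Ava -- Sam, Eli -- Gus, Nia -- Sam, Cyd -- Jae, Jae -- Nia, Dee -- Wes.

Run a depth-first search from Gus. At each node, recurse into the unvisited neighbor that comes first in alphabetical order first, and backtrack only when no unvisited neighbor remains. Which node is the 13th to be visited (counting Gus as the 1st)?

Visit Gus
Gus → Ava
Ava → Cyd
Cyd → Ivy
Ivy → Dee
Dee → Jae
Jae → Kai
Jae → Nia
Nia → Sam
Sam → Wes
Ava → Yul
Gus → Eli
Eli → Mae

Visit order: Gus, Ava, Cyd, Ivy, Dee, Jae, Kai, Nia, Sam, Wes, Yul, Eli, Mae

Mae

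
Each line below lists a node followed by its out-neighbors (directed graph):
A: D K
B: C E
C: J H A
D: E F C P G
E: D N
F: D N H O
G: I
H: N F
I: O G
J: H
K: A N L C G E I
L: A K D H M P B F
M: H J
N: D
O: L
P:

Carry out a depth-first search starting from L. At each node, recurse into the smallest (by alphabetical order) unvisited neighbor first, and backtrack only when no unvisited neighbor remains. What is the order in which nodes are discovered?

L -> A -> D -> C -> H -> F -> N -> O -> J -> E -> G -> I -> P -> K -> B -> M

Visit L
L → A
A → D
D → C
C → H
H → F
F → N
F → O
C → J
D → E
D → G
G → I
D → P
A → K
L → B
L → M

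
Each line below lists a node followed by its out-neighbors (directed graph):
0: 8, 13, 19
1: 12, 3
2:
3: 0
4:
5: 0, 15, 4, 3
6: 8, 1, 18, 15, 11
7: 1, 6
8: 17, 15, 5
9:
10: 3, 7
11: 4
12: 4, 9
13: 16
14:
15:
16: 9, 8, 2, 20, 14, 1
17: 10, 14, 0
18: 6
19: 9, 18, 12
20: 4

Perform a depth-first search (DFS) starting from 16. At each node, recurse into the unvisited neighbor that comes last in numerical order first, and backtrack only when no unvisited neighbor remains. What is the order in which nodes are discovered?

Visit 16
16 → 20
20 → 4
16 → 14
16 → 9
16 → 8
8 → 17
17 → 10
10 → 7
7 → 6
6 → 18
6 → 15
6 → 11
6 → 1
1 → 12
1 → 3
3 → 0
0 → 19
0 → 13
8 → 5
16 → 2

16 20 4 14 9 8 17 10 7 6 18 15 11 1 12 3 0 19 13 5 2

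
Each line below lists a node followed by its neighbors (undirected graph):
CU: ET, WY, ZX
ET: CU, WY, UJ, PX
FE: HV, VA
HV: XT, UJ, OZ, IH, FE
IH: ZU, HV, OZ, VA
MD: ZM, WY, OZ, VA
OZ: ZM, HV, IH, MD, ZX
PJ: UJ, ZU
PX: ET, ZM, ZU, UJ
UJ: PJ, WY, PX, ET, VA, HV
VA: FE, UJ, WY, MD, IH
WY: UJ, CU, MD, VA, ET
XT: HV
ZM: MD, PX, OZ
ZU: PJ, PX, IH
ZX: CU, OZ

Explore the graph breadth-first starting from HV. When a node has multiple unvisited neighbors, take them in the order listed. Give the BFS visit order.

HV XT UJ OZ IH FE PJ WY PX ET VA ZM MD ZX ZU CU

Visit HV; enqueue XT, UJ, OZ, IH, FE → queue [XT, UJ, OZ, IH, FE]
Visit XT → queue [UJ, OZ, IH, FE]
Visit UJ; enqueue PJ, WY, PX, ET, VA → queue [OZ, IH, FE, PJ, WY, PX, ET, VA]
Visit OZ; enqueue ZM, MD, ZX → queue [IH, FE, PJ, WY, PX, ET, VA, ZM, MD, ZX]
Visit IH; enqueue ZU → queue [FE, PJ, WY, PX, ET, VA, ZM, MD, ZX, ZU]
Visit FE → queue [PJ, WY, PX, ET, VA, ZM, MD, ZX, ZU]
Visit PJ → queue [WY, PX, ET, VA, ZM, MD, ZX, ZU]
Visit WY; enqueue CU → queue [PX, ET, VA, ZM, MD, ZX, ZU, CU]
Visit PX → queue [ET, VA, ZM, MD, ZX, ZU, CU]
Visit ET → queue [VA, ZM, MD, ZX, ZU, CU]
Visit VA → queue [ZM, MD, ZX, ZU, CU]
Visit ZM → queue [MD, ZX, ZU, CU]
Visit MD → queue [ZX, ZU, CU]
Visit ZX → queue [ZU, CU]
Visit ZU → queue [CU]
Visit CU → queue []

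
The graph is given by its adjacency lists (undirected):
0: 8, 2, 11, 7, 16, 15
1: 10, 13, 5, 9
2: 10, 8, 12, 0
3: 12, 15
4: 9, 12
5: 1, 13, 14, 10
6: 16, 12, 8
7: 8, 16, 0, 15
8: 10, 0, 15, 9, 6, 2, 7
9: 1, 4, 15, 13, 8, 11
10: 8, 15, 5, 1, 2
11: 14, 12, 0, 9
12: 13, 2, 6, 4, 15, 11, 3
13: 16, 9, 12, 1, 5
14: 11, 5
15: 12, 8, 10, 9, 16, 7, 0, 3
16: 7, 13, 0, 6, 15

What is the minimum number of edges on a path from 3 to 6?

2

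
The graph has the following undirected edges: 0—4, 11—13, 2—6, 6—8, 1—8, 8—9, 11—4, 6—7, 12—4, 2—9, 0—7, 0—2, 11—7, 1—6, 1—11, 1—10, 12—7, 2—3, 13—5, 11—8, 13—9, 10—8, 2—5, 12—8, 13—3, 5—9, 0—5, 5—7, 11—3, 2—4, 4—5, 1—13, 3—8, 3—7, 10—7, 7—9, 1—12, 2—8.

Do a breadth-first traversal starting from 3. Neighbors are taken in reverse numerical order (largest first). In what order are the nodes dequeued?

3 -> 13 -> 11 -> 8 -> 7 -> 2 -> 9 -> 5 -> 1 -> 4 -> 12 -> 10 -> 6 -> 0

Visit 3; enqueue 13, 11, 8, 7, 2 → queue [13, 11, 8, 7, 2]
Visit 13; enqueue 9, 5, 1 → queue [11, 8, 7, 2, 9, 5, 1]
Visit 11; enqueue 4 → queue [8, 7, 2, 9, 5, 1, 4]
Visit 8; enqueue 12, 10, 6 → queue [7, 2, 9, 5, 1, 4, 12, 10, 6]
Visit 7; enqueue 0 → queue [2, 9, 5, 1, 4, 12, 10, 6, 0]
Visit 2 → queue [9, 5, 1, 4, 12, 10, 6, 0]
Visit 9 → queue [5, 1, 4, 12, 10, 6, 0]
Visit 5 → queue [1, 4, 12, 10, 6, 0]
Visit 1 → queue [4, 12, 10, 6, 0]
Visit 4 → queue [12, 10, 6, 0]
Visit 12 → queue [10, 6, 0]
Visit 10 → queue [6, 0]
Visit 6 → queue [0]
Visit 0 → queue []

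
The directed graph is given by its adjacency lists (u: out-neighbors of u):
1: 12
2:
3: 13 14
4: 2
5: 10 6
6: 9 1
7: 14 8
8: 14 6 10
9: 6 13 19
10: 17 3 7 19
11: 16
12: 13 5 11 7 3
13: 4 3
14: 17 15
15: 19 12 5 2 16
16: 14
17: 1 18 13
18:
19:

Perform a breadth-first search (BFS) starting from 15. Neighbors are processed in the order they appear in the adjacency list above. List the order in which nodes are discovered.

15, 19, 12, 5, 2, 16, 13, 11, 7, 3, 10, 6, 14, 4, 8, 17, 9, 1, 18

Visit 15; enqueue 19, 12, 5, 2, 16 → queue [19, 12, 5, 2, 16]
Visit 19 → queue [12, 5, 2, 16]
Visit 12; enqueue 13, 11, 7, 3 → queue [5, 2, 16, 13, 11, 7, 3]
Visit 5; enqueue 10, 6 → queue [2, 16, 13, 11, 7, 3, 10, 6]
Visit 2 → queue [16, 13, 11, 7, 3, 10, 6]
Visit 16; enqueue 14 → queue [13, 11, 7, 3, 10, 6, 14]
Visit 13; enqueue 4 → queue [11, 7, 3, 10, 6, 14, 4]
Visit 11 → queue [7, 3, 10, 6, 14, 4]
Visit 7; enqueue 8 → queue [3, 10, 6, 14, 4, 8]
Visit 3 → queue [10, 6, 14, 4, 8]
Visit 10; enqueue 17 → queue [6, 14, 4, 8, 17]
Visit 6; enqueue 9, 1 → queue [14, 4, 8, 17, 9, 1]
Visit 14 → queue [4, 8, 17, 9, 1]
Visit 4 → queue [8, 17, 9, 1]
Visit 8 → queue [17, 9, 1]
Visit 17; enqueue 18 → queue [9, 1, 18]
Visit 9 → queue [1, 18]
Visit 1 → queue [18]
Visit 18 → queue []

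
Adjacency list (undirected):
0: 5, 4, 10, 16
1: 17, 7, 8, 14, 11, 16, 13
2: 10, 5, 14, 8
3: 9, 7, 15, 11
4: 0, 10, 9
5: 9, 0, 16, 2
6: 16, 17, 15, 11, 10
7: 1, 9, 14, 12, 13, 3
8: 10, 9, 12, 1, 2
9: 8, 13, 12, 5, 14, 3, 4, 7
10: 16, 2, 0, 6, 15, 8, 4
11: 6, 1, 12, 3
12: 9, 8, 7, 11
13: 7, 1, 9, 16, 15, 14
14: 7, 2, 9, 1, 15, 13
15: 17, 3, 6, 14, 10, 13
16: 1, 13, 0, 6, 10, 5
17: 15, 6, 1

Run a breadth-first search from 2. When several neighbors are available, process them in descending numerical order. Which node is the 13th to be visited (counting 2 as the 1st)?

4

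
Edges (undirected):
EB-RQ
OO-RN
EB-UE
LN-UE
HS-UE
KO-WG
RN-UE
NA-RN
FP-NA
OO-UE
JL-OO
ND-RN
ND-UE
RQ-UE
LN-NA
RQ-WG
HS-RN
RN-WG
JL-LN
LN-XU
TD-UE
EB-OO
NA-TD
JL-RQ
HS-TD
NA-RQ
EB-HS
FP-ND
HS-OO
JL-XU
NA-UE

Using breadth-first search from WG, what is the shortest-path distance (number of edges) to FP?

3

Level 0: WG
Level 1: KO, RN, RQ
Level 2: EB, HS, JL, NA, ND, OO, UE
Level 3: FP, LN, TD, XU
FP first appears at level 3.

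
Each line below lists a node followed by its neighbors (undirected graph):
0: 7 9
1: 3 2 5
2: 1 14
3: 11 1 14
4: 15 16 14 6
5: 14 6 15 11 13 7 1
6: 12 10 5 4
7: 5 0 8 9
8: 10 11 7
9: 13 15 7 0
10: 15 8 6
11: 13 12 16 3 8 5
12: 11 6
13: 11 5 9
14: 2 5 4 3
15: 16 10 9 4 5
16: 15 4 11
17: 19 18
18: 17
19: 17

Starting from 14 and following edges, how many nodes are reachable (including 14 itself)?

17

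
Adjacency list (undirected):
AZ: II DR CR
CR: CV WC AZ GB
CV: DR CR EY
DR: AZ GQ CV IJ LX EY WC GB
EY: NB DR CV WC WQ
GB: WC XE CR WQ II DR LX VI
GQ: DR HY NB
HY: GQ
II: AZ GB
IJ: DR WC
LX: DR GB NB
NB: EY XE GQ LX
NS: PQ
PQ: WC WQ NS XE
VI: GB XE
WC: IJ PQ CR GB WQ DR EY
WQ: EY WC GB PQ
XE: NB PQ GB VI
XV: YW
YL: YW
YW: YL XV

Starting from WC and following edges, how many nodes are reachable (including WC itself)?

18

BFS from WC visits: WC, WQ, PQ, IJ, GB, EY, DR, CR, XE, NS, VI, LX, II, NB, CV, GQ, AZ, HY
Reachable nodes: 18 of 21 total.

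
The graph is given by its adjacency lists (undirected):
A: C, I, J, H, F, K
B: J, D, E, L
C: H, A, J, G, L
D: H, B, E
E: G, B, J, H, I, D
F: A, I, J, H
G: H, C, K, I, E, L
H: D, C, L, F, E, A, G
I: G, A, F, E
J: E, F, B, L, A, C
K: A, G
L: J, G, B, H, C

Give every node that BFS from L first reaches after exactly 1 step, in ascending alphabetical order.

B, C, G, H, J

Level 0: L
Level 1: B, C, G, H, J
Level 2: A, D, E, F, I, K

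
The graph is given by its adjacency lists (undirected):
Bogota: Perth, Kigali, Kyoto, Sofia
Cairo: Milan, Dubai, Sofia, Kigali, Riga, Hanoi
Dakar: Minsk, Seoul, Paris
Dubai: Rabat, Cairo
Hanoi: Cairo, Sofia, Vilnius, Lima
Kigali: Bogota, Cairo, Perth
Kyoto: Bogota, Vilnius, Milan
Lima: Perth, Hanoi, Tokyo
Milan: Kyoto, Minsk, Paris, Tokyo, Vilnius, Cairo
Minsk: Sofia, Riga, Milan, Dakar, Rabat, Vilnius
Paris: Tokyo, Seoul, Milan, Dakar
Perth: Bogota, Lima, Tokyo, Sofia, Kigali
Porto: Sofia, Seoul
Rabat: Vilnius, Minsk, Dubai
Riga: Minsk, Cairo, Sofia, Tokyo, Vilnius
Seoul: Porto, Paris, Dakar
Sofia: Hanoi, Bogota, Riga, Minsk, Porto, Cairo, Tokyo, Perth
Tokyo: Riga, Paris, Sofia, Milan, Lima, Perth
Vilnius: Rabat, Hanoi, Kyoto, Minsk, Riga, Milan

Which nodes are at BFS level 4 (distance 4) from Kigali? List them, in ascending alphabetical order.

Dakar, Seoul

Level 0: Kigali
Level 1: Bogota, Cairo, Perth
Level 2: Dubai, Hanoi, Kyoto, Lima, Milan, Riga, Sofia, Tokyo
Level 3: Minsk, Paris, Porto, Rabat, Vilnius
Level 4: Dakar, Seoul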